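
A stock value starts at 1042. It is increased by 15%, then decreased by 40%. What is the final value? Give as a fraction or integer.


Start: 1042
Step 1: increase by 15% => multiply by 115/100
  1042 * 115/100 = 11983/10
Step 2: decrease by 40% => multiply by 60/100
  11983/10 * 60/100 = 35949/50
Final value = 35949/50

35949/50


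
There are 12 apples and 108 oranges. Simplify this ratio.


Find GCD(12, 108)
GCD = 12
Divide both by 12: 12/12 = 1, 108/12 = 9
Simplified ratio = 1:9

1:9


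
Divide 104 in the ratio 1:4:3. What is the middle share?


Ratio = 1:4:3
Total parts = 1 + 4 + 3 = 8
Value per part = 104 / 8 = 13
First share = 1 * 13 = 13
Middle share = 4 * 13 = 52
Third share = 3 * 13 = 39

52


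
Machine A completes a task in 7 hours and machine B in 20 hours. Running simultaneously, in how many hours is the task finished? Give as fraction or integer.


Rate of A = 1/7 job per hour
Rate of B = 1/20 job per hour
Combined rate = 1/7 + 1/20
Find common denominator: (20 + 7)/(7*20) = 27/140
Combined rate = 27/140 job per hour
Time together = 1 / (27/140) = 140/27 hours

140/27


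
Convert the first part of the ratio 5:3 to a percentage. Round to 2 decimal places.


Total parts = 5 + 3 = 8
First part fraction = 5/8
Percentage = (5/8) * 100
= 0.625 * 100
= 62.50%

62.50


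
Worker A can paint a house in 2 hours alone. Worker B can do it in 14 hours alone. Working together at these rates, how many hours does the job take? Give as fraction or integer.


Rate of A = 1/2 job per hour
Rate of B = 1/14 job per hour
Combined rate = 1/2 + 1/14
Find common denominator: (14 + 2)/(2*14) = 16/28
Combined rate = 4/7 job per hour
Time together = 1 / (4/7) = 7/4 hours

7/4


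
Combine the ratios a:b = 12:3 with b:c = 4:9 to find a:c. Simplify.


Given a:b = 12:3 and b:c = 4:9
Make b consistent. Multiply first ratio by 4: a:b = 48:12
Multiply second ratio by 3: b:c = 12:27
Now b = 12 in both, so a:b:c = 48:12:27
Therefore a:c = 48:27
Simplify by GCD: a:c = 16:9

16:9


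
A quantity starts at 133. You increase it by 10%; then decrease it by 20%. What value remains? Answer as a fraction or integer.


Start with 133.
Step 1: Increase by 10%: 133 * 110/100 = 1463/10
Step 2: Decrease by 20%: 1463/10 * 80/100 = 2926/25
Final result = 2926/25

2926/25


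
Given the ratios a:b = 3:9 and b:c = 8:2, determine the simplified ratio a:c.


Given a:b = 3:9 and b:c = 8:2
Make b consistent. Multiply first ratio by 8: a:b = 24:72
Multiply second ratio by 9: b:c = 72:18
Now b = 72 in both, so a:b:c = 24:72:18
Therefore a:c = 24:18
Simplify by GCD: a:c = 4:3

4:3


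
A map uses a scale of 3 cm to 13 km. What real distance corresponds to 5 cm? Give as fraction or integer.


Map scale: 3 cm = 13 km
Measured distance on map = 5 cm
Set up proportion: 5 * 13 / 3
= 65 / 3
= 65/3 km

65/3


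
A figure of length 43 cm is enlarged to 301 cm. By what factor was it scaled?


Original length = 43 cm
Scaled length = 301 cm
Scale factor = 301 / 43
= 7

7


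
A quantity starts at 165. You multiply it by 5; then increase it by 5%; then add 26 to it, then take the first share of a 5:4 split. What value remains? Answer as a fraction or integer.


Start with 165.
Step 1: Multiply by 5: 165 * 5 = 825
Step 2: Increase by 5%: 825 * 105/100 = 3465/4
Step 3: Add 26: 3465/4+26=3569/4; split 5:4 first = 3569/4*5/9 = 17845/36
Final result = 17845/36

17845/36


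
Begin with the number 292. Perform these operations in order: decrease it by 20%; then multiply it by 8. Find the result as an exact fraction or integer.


Start with 292.
Step 1: Decrease by 20%: 292 * 80/100 = 1168/5
Step 2: Multiply by 8: 1168/5 * 8 = 9344/5
Final result = 9344/5

9344/5


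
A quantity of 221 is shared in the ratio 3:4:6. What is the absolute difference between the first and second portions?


Total parts = 3 + 4 + 6 = 13
Value per part = 221 / 13 = 17
Shares: 3*17=51, 4*17=68, 6*17=102
First share = 51, second share = 68
Difference = |51 - 68| = 17

17


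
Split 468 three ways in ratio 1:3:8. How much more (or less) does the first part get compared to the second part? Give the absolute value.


Total parts = 1 + 3 + 8 = 12
Value per part = 468 / 12 = 39
Shares: 1*39=39, 3*39=117, 8*39=312
First share = 39, second share = 117
Difference = |39 - 117| = 78

78


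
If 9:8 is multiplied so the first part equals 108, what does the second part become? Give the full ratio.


Original ratio: 9:8
First term target: 108
Scale factor = 108 / 9 = 12
Multiply second term: 8 * 12 = 96
Equivalent ratio = 108:96

108:96


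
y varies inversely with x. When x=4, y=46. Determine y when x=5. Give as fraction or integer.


Inverse proportion: y = k/x
Find k: k = 4 * 46 = 184
Compute y at x=5: y = 184/5
y = 184/5

184/5


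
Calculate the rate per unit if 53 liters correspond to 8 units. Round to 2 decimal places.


Total liters = 53
Number of units = 8
Unit rate = 53 / 8
= 6.63 liters per unit

6.63


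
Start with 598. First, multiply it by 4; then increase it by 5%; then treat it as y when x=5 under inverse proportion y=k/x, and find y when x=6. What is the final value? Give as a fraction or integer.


Start with 598.
Step 1: Multiply by 4: 598 * 4 = 2392
Step 2: Increase by 5%: 2392 * 105/100 = 12558/5
Step 3: Inverse prop: k = (12558/5)*5; new y = k/6 = 12558/5*5/6 = 2093
Final result = 2093

2093


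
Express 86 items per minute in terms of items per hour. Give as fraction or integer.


Converting from per minute to per hour
Rate = 86 items per minute
Multiply by 60: 86 * 60
= 5160 items per hour

5160


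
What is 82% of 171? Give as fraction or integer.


Compute 82% of 171
Convert percentage: 82% = 82/100
Multiply: 171 * 82/100
= 14022/100
= 7011/50

7011/50


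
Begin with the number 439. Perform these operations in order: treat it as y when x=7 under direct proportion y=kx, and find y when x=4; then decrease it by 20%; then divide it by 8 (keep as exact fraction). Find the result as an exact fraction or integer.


Start with 439.
Step 1: Direct prop: k = (439)/7; new y = k*4 = 439*4/7 = 1756/7
Step 2: Decrease by 20%: 1756/7 * 80/100 = 7024/35
Step 3: Divide by 8: 7024/35 / 8 = 878/35
Final result = 878/35

878/35


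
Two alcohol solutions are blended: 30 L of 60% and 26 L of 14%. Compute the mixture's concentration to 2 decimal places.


Solute in mixture 1 = 60% of 30 L = 30*60/100 = 18 L
Solute in mixture 2 = 14% of 26 L = 26*14/100 = 91/25 L
Total solute = 18 + 91/25 = 541/25 L
Total volume = 30 + 26 = 56 L
Final concentration = 541/25/56 * 100 = 38.64%

38.64


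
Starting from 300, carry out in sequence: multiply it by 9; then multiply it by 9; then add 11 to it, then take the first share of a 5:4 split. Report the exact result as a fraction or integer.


Start with 300.
Step 1: Multiply by 9: 300 * 9 = 2700
Step 2: Multiply by 9: 2700 * 9 = 24300
Step 3: Add 11: 24300+11=24311; split 5:4 first = 24311*5/9 = 121555/9
Final result = 121555/9

121555/9


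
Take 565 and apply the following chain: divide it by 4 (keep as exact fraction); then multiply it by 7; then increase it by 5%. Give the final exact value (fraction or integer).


Start with 565.
Step 1: Divide by 4: 565 / 4 = 565/4
Step 2: Multiply by 7: 565/4 * 7 = 3955/4
Step 3: Increase by 5%: 3955/4 * 105/100 = 16611/16
Final result = 16611/16

16611/16


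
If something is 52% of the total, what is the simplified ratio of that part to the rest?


Part = 52%, Remainder = 48%
Ratio = 52:48
GCD(52, 48) = 4
Simplify: 13:12 = 13:12

13:12


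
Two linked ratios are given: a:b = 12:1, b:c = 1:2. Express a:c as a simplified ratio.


Given a:b = 12:1 and b:c = 1:2
Make b consistent. Multiply first ratio by 1: a:b = 12:1
Multiply second ratio by 1: b:c = 1:2
Now b = 1 in both, so a:b:c = 12:1:2
Therefore a:c = 12:2
Simplify by GCD: a:c = 6:1

6:1


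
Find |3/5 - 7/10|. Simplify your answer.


Simplify: 3/5 = 3/5 and 7/10 = 7/10
Find common denominator: LCD = 10
Convert: 6/10 and 7/10
Difference = |6 - 7|/10 = 1/10
Simplified = 1/10

1/10


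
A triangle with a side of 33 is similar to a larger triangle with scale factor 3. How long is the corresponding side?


Similar triangles have proportional sides
Scale factor = 3
Smaller side = 33
Corresponding larger side = 33 * 3
= 99

99


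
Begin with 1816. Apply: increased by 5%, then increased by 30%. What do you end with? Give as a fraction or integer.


Start: 1816
Step 1: increase by 5% => multiply by 105/100
  1816 * 105/100 = 9534/5
Step 2: increase by 30% => multiply by 130/100
  9534/5 * 130/100 = 61971/25
Final value = 61971/25

61971/25


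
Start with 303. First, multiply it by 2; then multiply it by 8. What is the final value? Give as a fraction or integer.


Start with 303.
Step 1: Multiply by 2: 303 * 2 = 606
Step 2: Multiply by 8: 606 * 8 = 4848
Final result = 4848

4848


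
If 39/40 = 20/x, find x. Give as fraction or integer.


Setting up: 39/40 = 20/x
Cross multiply: 39 * x = 40 * 20
39x = 800
x = 800/39
x = 800/39

800/39


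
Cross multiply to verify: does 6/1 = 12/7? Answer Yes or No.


Cross multiply to check 6/1 = 12/7
Left cross product: 6 * 7 = 42
Right cross product: 1 * 12 = 12
42 != 12
Not equal, so proportions differ => No

No


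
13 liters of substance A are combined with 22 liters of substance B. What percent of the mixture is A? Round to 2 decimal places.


Volume of A = 13 L
Volume of B = 22 L
Total volume = 13 + 22 = 35 L
Percentage of A = (13/35) * 100
= 37.14%

37.14


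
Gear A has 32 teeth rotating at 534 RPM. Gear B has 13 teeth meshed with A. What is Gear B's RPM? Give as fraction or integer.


Gear ratio: teeth_A * RPM_A = teeth_B * RPM_B
32 * 534 = 13 * RPM_B
17088 = 13 * RPM_B
RPM_B = 17088 / 13
RPM_B = 17088/13

17088/13


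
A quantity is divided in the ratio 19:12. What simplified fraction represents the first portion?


Total parts = 19 + 12 = 31
First part fraction = 19/31
Simplify: 19/31 = 19/31

19/31


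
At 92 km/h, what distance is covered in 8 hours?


Using distance = speed * time
Speed = 92 km/h
Time = 8 hours
Distance = 92 * 8
= 736 km

736


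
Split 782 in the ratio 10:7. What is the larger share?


Total parts = 10 + 7 = 17
Value per part = 782 / 17 = 46
First share = 10 * 46 = 460
Second share = 7 * 46 = 322
Larger share = 460

460


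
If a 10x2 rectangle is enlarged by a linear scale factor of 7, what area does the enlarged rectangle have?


Original dimensions: 10 x 2
Enlargement factor = 7
New width = 10 * 7 = 70
New height = 2 * 7 = 14
New area = 70 * 14 = 980

980


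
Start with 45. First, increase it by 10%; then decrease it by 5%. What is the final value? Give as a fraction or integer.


Start with 45.
Step 1: Increase by 10%: 45 * 110/100 = 99/2
Step 2: Decrease by 5%: 99/2 * 95/100 = 1881/40
Final result = 1881/40

1881/40


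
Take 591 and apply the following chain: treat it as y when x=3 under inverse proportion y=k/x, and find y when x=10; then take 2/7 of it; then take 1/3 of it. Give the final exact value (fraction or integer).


Start with 591.
Step 1: Inverse prop: k = (591)*3; new y = k/10 = 591*3/10 = 1773/10
Step 2: Take 2/7: 1773/10 * 2/7 = 1773/35
Step 3: Take 1/3: 1773/35 * 1/3 = 591/35
Final result = 591/35

591/35


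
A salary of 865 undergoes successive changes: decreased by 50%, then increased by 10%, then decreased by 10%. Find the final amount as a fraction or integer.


Start: 865
Step 1: decrease by 50% => multiply by 50/100
  865 * 50/100 = 865/2
Step 2: increase by 10% => multiply by 110/100
  865/2 * 110/100 = 1903/4
Step 3: decrease by 10% => multiply by 90/100
  1903/4 * 90/100 = 17127/40
Final value = 17127/40

17127/40


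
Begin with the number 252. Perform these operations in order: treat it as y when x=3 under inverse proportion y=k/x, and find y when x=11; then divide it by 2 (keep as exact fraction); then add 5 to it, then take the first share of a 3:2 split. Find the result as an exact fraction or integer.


Start with 252.
Step 1: Inverse prop: k = (252)*3; new y = k/11 = 252*3/11 = 756/11
Step 2: Divide by 2: 756/11 / 2 = 378/11
Step 3: Add 5: 378/11+5=433/11; split 3:2 first = 433/11*3/5 = 1299/55
Final result = 1299/55

1299/55


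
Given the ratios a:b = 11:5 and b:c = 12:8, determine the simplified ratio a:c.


Given a:b = 11:5 and b:c = 12:8
Make b consistent. Multiply first ratio by 12: a:b = 132:60
Multiply second ratio by 5: b:c = 60:40
Now b = 60 in both, so a:b:c = 132:60:40
Therefore a:c = 132:40
Simplify by GCD: a:c = 33:10

33:10


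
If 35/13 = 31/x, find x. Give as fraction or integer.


Setting up: 35/13 = 31/x
Cross multiply: 35 * x = 13 * 31
35x = 403
x = 403/35
x = 403/35

403/35


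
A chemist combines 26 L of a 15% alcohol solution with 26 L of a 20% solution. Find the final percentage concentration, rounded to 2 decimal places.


Solute in mixture 1 = 15% of 26 L = 26*15/100 = 39/10 L
Solute in mixture 2 = 20% of 26 L = 26*20/100 = 26/5 L
Total solute = 39/10 + 26/5 = 91/10 L
Total volume = 26 + 26 = 52 L
Final concentration = 91/10/52 * 100 = 17.50%

17.50


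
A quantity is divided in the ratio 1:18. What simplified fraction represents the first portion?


Total parts = 1 + 18 = 19
First part fraction = 1/19
Simplify: 1/19 = 1/19

1/19


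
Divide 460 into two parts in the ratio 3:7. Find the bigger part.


Total parts = 3 + 7 = 10
Value per part = 460 / 10 = 46
First share = 3 * 46 = 138
Second share = 7 * 46 = 322
Larger share = 322

322


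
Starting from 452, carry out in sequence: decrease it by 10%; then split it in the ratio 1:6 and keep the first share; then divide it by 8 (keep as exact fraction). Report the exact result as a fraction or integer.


Start with 452.
Step 1: Decrease by 10%: 452 * 90/100 = 2034/5
Step 2: Split 1:6, first share = 2034/5 * 1/7 = 2034/35
Step 3: Divide by 8: 2034/35 / 8 = 1017/140
Final result = 1017/140

1017/140


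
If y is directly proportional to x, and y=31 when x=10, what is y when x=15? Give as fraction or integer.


Direct proportion: y = kx
Find k: k = 31/10 = 31/10
Compute y at x=15: y = 31/10 * 15
y = 93/2

93/2


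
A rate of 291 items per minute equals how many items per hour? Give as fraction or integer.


Converting from per minute to per hour
Rate = 291 items per minute
Multiply by 60: 291 * 60
= 17460 items per hour

17460


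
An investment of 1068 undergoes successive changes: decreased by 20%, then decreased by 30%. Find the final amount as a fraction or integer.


Start: 1068
Step 1: decrease by 20% => multiply by 80/100
  1068 * 80/100 = 4272/5
Step 2: decrease by 30% => multiply by 70/100
  4272/5 * 70/100 = 14952/25
Final value = 14952/25

14952/25


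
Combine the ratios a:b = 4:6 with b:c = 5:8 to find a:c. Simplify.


Given a:b = 4:6 and b:c = 5:8
Make b consistent. Multiply first ratio by 5: a:b = 20:30
Multiply second ratio by 6: b:c = 30:48
Now b = 30 in both, so a:b:c = 20:30:48
Therefore a:c = 20:48
Simplify by GCD: a:c = 5:12

5:12


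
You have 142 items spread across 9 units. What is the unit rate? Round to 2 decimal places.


Total items = 142
Number of units = 9
Unit rate = 142 / 9
= 15.78 items per unit

15.78


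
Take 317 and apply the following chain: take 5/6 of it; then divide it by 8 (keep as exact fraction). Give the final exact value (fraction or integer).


Start with 317.
Step 1: Take 5/6: 317 * 5/6 = 1585/6
Step 2: Divide by 8: 1585/6 / 8 = 1585/48
Final result = 1585/48

1585/48


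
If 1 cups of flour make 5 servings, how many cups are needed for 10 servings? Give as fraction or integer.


Original: 1 cups for 5 servings
Target servings = 10
Scaling factor = 10/5
New amount = 1 * 10/5
= 10/5
= 2 cups

2


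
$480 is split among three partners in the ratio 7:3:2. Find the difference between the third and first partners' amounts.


Total parts = 7 + 3 + 2 = 12
Value per part = 480 / 12 = 40
Shares: 7*40=280, 3*40=120, 2*40=80
Third share = 80, first share = 280
Difference = |80 - 280| = 200

200


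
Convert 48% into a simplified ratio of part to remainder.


Part = 48%, Remainder = 52%
Ratio = 48:52
GCD(48, 52) = 4
Simplify: 12:13 = 12:13

12:13


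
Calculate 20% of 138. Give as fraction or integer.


Compute 20% of 138
Convert percentage: 20% = 20/100
Multiply: 138 * 20/100
= 2760/100
= 138/5

138/5


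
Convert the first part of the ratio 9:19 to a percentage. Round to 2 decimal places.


Total parts = 9 + 19 = 28
First part fraction = 9/28
Percentage = (9/28) * 100
= 0.321429 * 100
= 32.14%

32.14


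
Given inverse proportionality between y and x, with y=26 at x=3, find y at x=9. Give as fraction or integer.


Inverse proportion: y = k/x
Find k: k = 3 * 26 = 78
Compute y at x=9: y = 78/9
y = 26/3

26/3


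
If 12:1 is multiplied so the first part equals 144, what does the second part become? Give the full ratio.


Original ratio: 12:1
First term target: 144
Scale factor = 144 / 12 = 12
Multiply second term: 1 * 12 = 12
Equivalent ratio = 144:12

144:12


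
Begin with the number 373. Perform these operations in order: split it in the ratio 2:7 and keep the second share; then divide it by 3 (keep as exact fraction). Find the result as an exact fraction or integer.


Start with 373.
Step 1: Split 2:7, second share = 373 * 7/9 = 2611/9
Step 2: Divide by 3: 2611/9 / 3 = 2611/27
Final result = 2611/27

2611/27


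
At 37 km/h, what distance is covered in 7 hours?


Using distance = speed * time
Speed = 37 km/h
Time = 7 hours
Distance = 37 * 7
= 259 km

259


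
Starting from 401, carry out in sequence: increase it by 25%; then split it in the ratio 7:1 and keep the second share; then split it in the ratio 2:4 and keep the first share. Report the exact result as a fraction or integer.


Start with 401.
Step 1: Increase by 25%: 401 * 125/100 = 2005/4
Step 2: Split 7:1, second share = 2005/4 * 1/8 = 2005/32
Step 3: Split 2:4, first share = 2005/32 * 2/6 = 2005/96
Final result = 2005/96

2005/96


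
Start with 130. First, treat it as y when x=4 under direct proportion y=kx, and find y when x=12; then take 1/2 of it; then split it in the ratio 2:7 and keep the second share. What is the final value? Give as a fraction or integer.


Start with 130.
Step 1: Direct prop: k = (130)/4; new y = k*12 = 130*12/4 = 390
Step 2: Take 1/2: 390 * 1/2 = 195
Step 3: Split 2:7, second share = 195 * 7/9 = 455/3
Final result = 455/3

455/3


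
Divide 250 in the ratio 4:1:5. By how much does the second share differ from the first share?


Total parts = 4 + 1 + 5 = 10
Value per part = 250 / 10 = 25
Shares: 4*25=100, 1*25=25, 5*25=125
Second share = 25, first share = 100
Difference = |25 - 100| = 75

75


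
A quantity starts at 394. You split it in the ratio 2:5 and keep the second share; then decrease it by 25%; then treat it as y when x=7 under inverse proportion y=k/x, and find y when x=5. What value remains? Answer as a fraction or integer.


Start with 394.
Step 1: Split 2:5, second share = 394 * 5/7 = 1970/7
Step 2: Decrease by 25%: 1970/7 * 75/100 = 2955/14
Step 3: Inverse prop: k = (2955/14)*7; new y = k/5 = 2955/14*7/5 = 591/2
Final result = 591/2

591/2


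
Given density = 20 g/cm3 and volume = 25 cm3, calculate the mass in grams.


Using mass = density * volume
Density = 20 g/cm3
Volume = 25 cm3
Mass = 20 * 25
= 500 g

500


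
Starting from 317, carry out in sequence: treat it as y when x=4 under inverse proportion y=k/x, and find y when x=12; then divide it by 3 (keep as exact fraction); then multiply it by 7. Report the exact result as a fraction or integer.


Start with 317.
Step 1: Inverse prop: k = (317)*4; new y = k/12 = 317*4/12 = 317/3
Step 2: Divide by 3: 317/3 / 3 = 317/9
Step 3: Multiply by 7: 317/9 * 7 = 2219/9
Final result = 2219/9

2219/9


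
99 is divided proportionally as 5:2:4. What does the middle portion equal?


Ratio = 5:2:4
Total parts = 5 + 2 + 4 = 11
Value per part = 99 / 11 = 9
First share = 5 * 9 = 45
Middle share = 2 * 9 = 18
Third share = 4 * 9 = 36

18


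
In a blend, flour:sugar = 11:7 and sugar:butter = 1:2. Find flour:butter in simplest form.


Given a:b = 11:7 and b:c = 1:2
Make b consistent. Multiply first ratio by 1: a:b = 11:7
Multiply second ratio by 7: b:c = 7:14
Now b = 7 in both, so a:b:c = 11:7:14
Therefore a:c = 11:14
Simplify by GCD: a:c = 11:14

11:14


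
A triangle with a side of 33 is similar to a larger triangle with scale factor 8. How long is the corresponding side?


Similar triangles have proportional sides
Scale factor = 8
Smaller side = 33
Corresponding larger side = 33 * 8
= 264

264


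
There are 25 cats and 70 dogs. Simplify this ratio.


Find GCD(25, 70)
GCD = 5
Divide both by 5: 25/5 = 5, 70/5 = 14
Simplified ratio = 5:14

5:14


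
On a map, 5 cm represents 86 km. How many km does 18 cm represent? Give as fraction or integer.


Map scale: 5 cm = 86 km
Measured distance on map = 18 cm
Set up proportion: 18 * 86 / 5
= 1548 / 5
= 1548/5 km

1548/5


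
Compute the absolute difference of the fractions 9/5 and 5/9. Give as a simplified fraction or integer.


Simplify: 9/5 = 9/5 and 5/9 = 5/9
Find common denominator: LCD = 45
Convert: 81/45 and 25/45
Difference = |81 - 25|/45 = 56/45
Simplified = 56/45

56/45


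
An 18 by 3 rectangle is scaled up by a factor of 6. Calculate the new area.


Original dimensions: 18 x 3
Enlargement factor = 6
New width = 18 * 6 = 108
New height = 3 * 6 = 18
New area = 108 * 18 = 1944

1944


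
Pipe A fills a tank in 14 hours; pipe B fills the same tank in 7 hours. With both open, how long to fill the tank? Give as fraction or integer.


Rate of A = 1/14 job per hour
Rate of B = 1/7 job per hour
Combined rate = 1/14 + 1/7
Find common denominator: (7 + 14)/(14*7) = 21/98
Combined rate = 3/14 job per hour
Time together = 1 / (3/14) = 14/3 hours

14/3


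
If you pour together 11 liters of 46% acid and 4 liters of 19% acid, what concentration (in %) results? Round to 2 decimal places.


Solute in mixture 1 = 46% of 11 L = 11*46/100 = 253/50 L
Solute in mixture 2 = 19% of 4 L = 4*19/100 = 19/25 L
Total solute = 253/50 + 19/25 = 291/50 L
Total volume = 11 + 4 = 15 L
Final concentration = 291/50/15 * 100 = 38.80%

38.80


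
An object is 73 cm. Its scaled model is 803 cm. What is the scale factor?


Original length = 73 cm
Scaled length = 803 cm
Scale factor = 803 / 73
= 11

11


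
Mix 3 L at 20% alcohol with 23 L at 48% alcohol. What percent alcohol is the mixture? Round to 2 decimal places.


Solute in mixture 1 = 20% of 3 L = 3*20/100 = 3/5 L
Solute in mixture 2 = 48% of 23 L = 23*48/100 = 276/25 L
Total solute = 3/5 + 276/25 = 291/25 L
Total volume = 3 + 23 = 26 L
Final concentration = 291/25/26 * 100 = 44.77%

44.77


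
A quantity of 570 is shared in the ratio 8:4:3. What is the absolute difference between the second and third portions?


Total parts = 8 + 4 + 3 = 15
Value per part = 570 / 15 = 38
Shares: 8*38=304, 4*38=152, 3*38=114
Second share = 152, third share = 114
Difference = |152 - 114| = 38

38


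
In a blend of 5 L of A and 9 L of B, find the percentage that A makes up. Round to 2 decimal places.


Volume of A = 5 L
Volume of B = 9 L
Total volume = 5 + 9 = 14 L
Percentage of A = (5/14) * 100
= 35.71%

35.71


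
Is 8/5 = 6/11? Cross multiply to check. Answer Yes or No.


Cross multiply to check 8/5 = 6/11
Left cross product: 8 * 11 = 88
Right cross product: 5 * 6 = 30
88 != 30
Not equal, so proportions differ => No

No


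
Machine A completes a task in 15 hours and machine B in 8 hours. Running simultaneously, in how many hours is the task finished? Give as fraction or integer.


Rate of A = 1/15 job per hour
Rate of B = 1/8 job per hour
Combined rate = 1/15 + 1/8
Find common denominator: (8 + 15)/(15*8) = 23/120
Combined rate = 23/120 job per hour
Time together = 1 / (23/120) = 120/23 hours

120/23


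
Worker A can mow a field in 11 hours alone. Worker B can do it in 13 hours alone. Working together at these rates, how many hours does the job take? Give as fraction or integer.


Rate of A = 1/11 job per hour
Rate of B = 1/13 job per hour
Combined rate = 1/11 + 1/13
Find common denominator: (13 + 11)/(11*13) = 24/143
Combined rate = 24/143 job per hour
Time together = 1 / (24/143) = 143/24 hours

143/24


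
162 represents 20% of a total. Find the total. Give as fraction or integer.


Given: 162 is 20% of the whole
Set up: 162 = 20/100 * whole
whole = 162 * 100 / 20
whole = 16200 / 20
whole = 810

810


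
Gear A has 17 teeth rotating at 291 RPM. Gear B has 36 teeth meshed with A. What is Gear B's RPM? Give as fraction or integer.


Gear ratio: teeth_A * RPM_A = teeth_B * RPM_B
17 * 291 = 36 * RPM_B
4947 = 36 * RPM_B
RPM_B = 4947 / 36
RPM_B = 1649/12

1649/12


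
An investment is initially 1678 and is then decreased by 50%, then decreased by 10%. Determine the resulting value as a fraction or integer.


Start: 1678
Step 1: decrease by 50% => multiply by 50/100
  1678 * 50/100 = 839
Step 2: decrease by 10% => multiply by 90/100
  839 * 90/100 = 7551/10
Final value = 7551/10

7551/10


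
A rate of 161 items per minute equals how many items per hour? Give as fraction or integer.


Converting from per minute to per hour
Rate = 161 items per minute
Multiply by 60: 161 * 60
= 9660 items per hour

9660


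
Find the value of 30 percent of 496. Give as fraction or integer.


Compute 30% of 496
Convert percentage: 30% = 30/100
Multiply: 496 * 30/100
= 14880/100
= 744/5

744/5


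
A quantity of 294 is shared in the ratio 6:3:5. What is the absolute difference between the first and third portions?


Total parts = 6 + 3 + 5 = 14
Value per part = 294 / 14 = 21
Shares: 6*21=126, 3*21=63, 5*21=105
First share = 126, third share = 105
Difference = |126 - 105| = 21

21


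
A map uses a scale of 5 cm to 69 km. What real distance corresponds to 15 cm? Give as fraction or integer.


Map scale: 5 cm = 69 km
Measured distance on map = 15 cm
Set up proportion: 15 * 69 / 5
= 1035 / 5
= 207 km

207


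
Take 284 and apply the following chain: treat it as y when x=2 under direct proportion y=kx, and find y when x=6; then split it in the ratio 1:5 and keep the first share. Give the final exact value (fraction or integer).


Start with 284.
Step 1: Direct prop: k = (284)/2; new y = k*6 = 284*6/2 = 852
Step 2: Split 1:5, first share = 852 * 1/6 = 142
Final result = 142

142


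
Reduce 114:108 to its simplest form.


Find GCD(114, 108)
GCD = 6
Divide both by 6: 114/6 = 19, 108/6 = 18
Simplified ratio = 19:18

19:18


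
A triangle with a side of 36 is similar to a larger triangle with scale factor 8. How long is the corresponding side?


Similar triangles have proportional sides
Scale factor = 8
Smaller side = 36
Corresponding larger side = 36 * 8
= 288

288


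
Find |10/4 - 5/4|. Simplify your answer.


Simplify: 10/4 = 5/2 and 5/4 = 5/4
Find common denominator: LCD = 4
Convert: 10/4 and 5/4
Difference = |10 - 5|/4 = 5/4
Simplified = 5/4

5/4


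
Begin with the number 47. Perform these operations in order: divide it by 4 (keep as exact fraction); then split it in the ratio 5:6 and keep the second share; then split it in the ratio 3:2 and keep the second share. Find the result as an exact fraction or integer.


Start with 47.
Step 1: Divide by 4: 47 / 4 = 47/4
Step 2: Split 5:6, second share = 47/4 * 6/11 = 141/22
Step 3: Split 3:2, second share = 141/22 * 2/5 = 141/55
Final result = 141/55

141/55


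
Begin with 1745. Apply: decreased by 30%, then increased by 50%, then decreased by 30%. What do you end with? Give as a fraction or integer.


Start: 1745
Step 1: decrease by 30% => multiply by 70/100
  1745 * 70/100 = 2443/2
Step 2: increase by 50% => multiply by 150/100
  2443/2 * 150/100 = 7329/4
Step 3: decrease by 30% => multiply by 70/100
  7329/4 * 70/100 = 51303/40
Final value = 51303/40

51303/40


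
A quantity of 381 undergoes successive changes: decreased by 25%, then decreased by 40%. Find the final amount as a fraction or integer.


Start: 381
Step 1: decrease by 25% => multiply by 75/100
  381 * 75/100 = 1143/4
Step 2: decrease by 40% => multiply by 60/100
  1143/4 * 60/100 = 3429/20
Final value = 3429/20

3429/20


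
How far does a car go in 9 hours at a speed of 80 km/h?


Using distance = speed * time
Speed = 80 km/h
Time = 9 hours
Distance = 80 * 9
= 720 km

720


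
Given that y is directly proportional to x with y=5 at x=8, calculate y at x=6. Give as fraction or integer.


Direct proportion: y = kx
Find k: k = 5/8 = 5/8
Compute y at x=6: y = 5/8 * 6
y = 15/4

15/4


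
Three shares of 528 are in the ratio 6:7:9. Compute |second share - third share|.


Total parts = 6 + 7 + 9 = 22
Value per part = 528 / 22 = 24
Shares: 6*24=144, 7*24=168, 9*24=216
Second share = 168, third share = 216
Difference = |168 - 216| = 48

48


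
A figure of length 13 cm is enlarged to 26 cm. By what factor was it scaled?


Original length = 13 cm
Scaled length = 26 cm
Scale factor = 26 / 13
= 2

2


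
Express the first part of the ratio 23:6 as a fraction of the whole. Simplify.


Total parts = 23 + 6 = 29
First part fraction = 23/29
Simplify: 23/29 = 23/29

23/29


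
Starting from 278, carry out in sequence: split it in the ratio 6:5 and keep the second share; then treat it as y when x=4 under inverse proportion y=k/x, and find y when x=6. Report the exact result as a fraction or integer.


Start with 278.
Step 1: Split 6:5, second share = 278 * 5/11 = 1390/11
Step 2: Inverse prop: k = (1390/11)*4; new y = k/6 = 1390/11*4/6 = 2780/33
Final result = 2780/33

2780/33


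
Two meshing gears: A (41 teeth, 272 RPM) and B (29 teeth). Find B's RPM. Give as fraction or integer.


Gear ratio: teeth_A * RPM_A = teeth_B * RPM_B
41 * 272 = 29 * RPM_B
11152 = 29 * RPM_B
RPM_B = 11152 / 29
RPM_B = 11152/29

11152/29


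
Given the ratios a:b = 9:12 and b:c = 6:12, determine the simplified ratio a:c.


Given a:b = 9:12 and b:c = 6:12
Make b consistent. Multiply first ratio by 6: a:b = 54:72
Multiply second ratio by 12: b:c = 72:144
Now b = 72 in both, so a:b:c = 54:72:144
Therefore a:c = 54:144
Simplify by GCD: a:c = 3:8

3:8


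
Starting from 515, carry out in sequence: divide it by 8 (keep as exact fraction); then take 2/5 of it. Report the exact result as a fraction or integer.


Start with 515.
Step 1: Divide by 8: 515 / 8 = 515/8
Step 2: Take 2/5: 515/8 * 2/5 = 103/4
Final result = 103/4

103/4


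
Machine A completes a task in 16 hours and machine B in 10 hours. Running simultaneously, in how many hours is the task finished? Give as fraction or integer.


Rate of A = 1/16 job per hour
Rate of B = 1/10 job per hour
Combined rate = 1/16 + 1/10
Find common denominator: (10 + 16)/(16*10) = 26/160
Combined rate = 13/80 job per hour
Time together = 1 / (13/80) = 80/13 hours

80/13


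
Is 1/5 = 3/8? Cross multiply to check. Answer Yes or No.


Cross multiply to check 1/5 = 3/8
Left cross product: 1 * 8 = 8
Right cross product: 5 * 3 = 15
8 != 15
Not equal, so proportions differ => No

No


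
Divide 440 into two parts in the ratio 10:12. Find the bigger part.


Total parts = 10 + 12 = 22
Value per part = 440 / 22 = 20
First share = 10 * 20 = 200
Second share = 12 * 20 = 240
Larger share = 240

240


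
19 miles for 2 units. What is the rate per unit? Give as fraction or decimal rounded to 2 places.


Total miles = 19
Number of units = 2
Unit rate = 19 / 2
= 9.50 miles per unit

9.50


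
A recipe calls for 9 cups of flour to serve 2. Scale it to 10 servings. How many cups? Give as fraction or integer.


Original: 9 cups for 2 servings
Target servings = 10
Scaling factor = 10/2
New amount = 9 * 10/2
= 90/2
= 45 cups

45


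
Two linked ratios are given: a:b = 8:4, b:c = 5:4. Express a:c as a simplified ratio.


Given a:b = 8:4 and b:c = 5:4
Make b consistent. Multiply first ratio by 5: a:b = 40:20
Multiply second ratio by 4: b:c = 20:16
Now b = 20 in both, so a:b:c = 40:20:16
Therefore a:c = 40:16
Simplify by GCD: a:c = 5:2

5:2


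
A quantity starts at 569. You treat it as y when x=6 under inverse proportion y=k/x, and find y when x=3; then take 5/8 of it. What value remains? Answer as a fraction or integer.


Start with 569.
Step 1: Inverse prop: k = (569)*6; new y = k/3 = 569*6/3 = 1138
Step 2: Take 5/8: 1138 * 5/8 = 2845/4
Final result = 2845/4

2845/4


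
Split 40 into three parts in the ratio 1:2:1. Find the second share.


Ratio = 1:2:1
Total parts = 1 + 2 + 1 = 4
Value per part = 40 / 4 = 10
First share = 1 * 10 = 10
Middle share = 2 * 10 = 20
Third share = 1 * 10 = 10

20


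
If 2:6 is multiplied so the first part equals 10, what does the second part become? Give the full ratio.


Original ratio: 2:6
First term target: 10
Scale factor = 10 / 2 = 5
Multiply second term: 6 * 5 = 30
Equivalent ratio = 10:30

10:30


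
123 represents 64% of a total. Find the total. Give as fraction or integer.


Given: 123 is 64% of the whole
Set up: 123 = 64/100 * whole
whole = 123 * 100 / 64
whole = 12300 / 64
whole = 3075/16

3075/16


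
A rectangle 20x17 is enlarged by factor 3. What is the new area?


Original dimensions: 20 x 17
Enlargement factor = 3
New width = 20 * 3 = 60
New height = 17 * 3 = 51
New area = 60 * 51 = 3060

3060


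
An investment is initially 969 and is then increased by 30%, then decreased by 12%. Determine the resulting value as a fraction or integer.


Start: 969
Step 1: increase by 30% => multiply by 130/100
  969 * 130/100 = 12597/10
Step 2: decrease by 12% => multiply by 88/100
  12597/10 * 88/100 = 138567/125
Final value = 138567/125

138567/125


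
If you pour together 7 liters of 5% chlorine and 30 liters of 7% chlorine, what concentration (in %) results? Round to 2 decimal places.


Solute in mixture 1 = 5% of 7 L = 7*5/100 = 7/20 L
Solute in mixture 2 = 7% of 30 L = 30*7/100 = 21/10 L
Total solute = 7/20 + 21/10 = 49/20 L
Total volume = 7 + 30 = 37 L
Final concentration = 49/20/37 * 100 = 6.62%

6.62


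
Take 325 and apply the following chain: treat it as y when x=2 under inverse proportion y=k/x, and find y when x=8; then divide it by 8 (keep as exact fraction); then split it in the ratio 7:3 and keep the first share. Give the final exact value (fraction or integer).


Start with 325.
Step 1: Inverse prop: k = (325)*2; new y = k/8 = 325*2/8 = 325/4
Step 2: Divide by 8: 325/4 / 8 = 325/32
Step 3: Split 7:3, first share = 325/32 * 7/10 = 455/64
Final result = 455/64

455/64


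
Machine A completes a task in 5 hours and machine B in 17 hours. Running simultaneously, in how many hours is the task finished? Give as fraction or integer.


Rate of A = 1/5 job per hour
Rate of B = 1/17 job per hour
Combined rate = 1/5 + 1/17
Find common denominator: (17 + 5)/(5*17) = 22/85
Combined rate = 22/85 job per hour
Time together = 1 / (22/85) = 85/22 hours

85/22


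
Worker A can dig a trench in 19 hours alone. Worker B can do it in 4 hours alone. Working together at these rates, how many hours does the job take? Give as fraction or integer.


Rate of A = 1/19 job per hour
Rate of B = 1/4 job per hour
Combined rate = 1/19 + 1/4
Find common denominator: (4 + 19)/(19*4) = 23/76
Combined rate = 23/76 job per hour
Time together = 1 / (23/76) = 76/23 hours

76/23


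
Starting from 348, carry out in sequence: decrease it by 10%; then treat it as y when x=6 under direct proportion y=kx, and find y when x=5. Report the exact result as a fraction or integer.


Start with 348.
Step 1: Decrease by 10%: 348 * 90/100 = 1566/5
Step 2: Direct prop: k = (1566/5)/6; new y = k*5 = 1566/5*5/6 = 261
Final result = 261

261


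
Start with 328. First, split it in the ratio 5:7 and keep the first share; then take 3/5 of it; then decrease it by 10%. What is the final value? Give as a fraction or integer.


Start with 328.
Step 1: Split 5:7, first share = 328 * 5/12 = 410/3
Step 2: Take 3/5: 410/3 * 3/5 = 82
Step 3: Decrease by 10%: 82 * 90/100 = 369/5
Final result = 369/5

369/5


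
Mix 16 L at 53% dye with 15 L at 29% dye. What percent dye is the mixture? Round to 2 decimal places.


Solute in mixture 1 = 53% of 16 L = 16*53/100 = 212/25 L
Solute in mixture 2 = 29% of 15 L = 15*29/100 = 87/20 L
Total solute = 212/25 + 87/20 = 1283/100 L
Total volume = 16 + 15 = 31 L
Final concentration = 1283/100/31 * 100 = 41.39%

41.39


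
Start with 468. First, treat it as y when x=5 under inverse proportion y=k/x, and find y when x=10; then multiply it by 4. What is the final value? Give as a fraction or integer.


Start with 468.
Step 1: Inverse prop: k = (468)*5; new y = k/10 = 468*5/10 = 234
Step 2: Multiply by 4: 234 * 4 = 936
Final result = 936

936


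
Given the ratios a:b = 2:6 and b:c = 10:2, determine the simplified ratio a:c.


Given a:b = 2:6 and b:c = 10:2
Make b consistent. Multiply first ratio by 10: a:b = 20:60
Multiply second ratio by 6: b:c = 60:12
Now b = 60 in both, so a:b:c = 20:60:12
Therefore a:c = 20:12
Simplify by GCD: a:c = 5:3

5:3


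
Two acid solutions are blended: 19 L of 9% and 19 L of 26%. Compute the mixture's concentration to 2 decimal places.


Solute in mixture 1 = 9% of 19 L = 19*9/100 = 171/100 L
Solute in mixture 2 = 26% of 19 L = 19*26/100 = 247/50 L
Total solute = 171/100 + 247/50 = 133/20 L
Total volume = 19 + 19 = 38 L
Final concentration = 133/20/38 * 100 = 17.50%

17.50


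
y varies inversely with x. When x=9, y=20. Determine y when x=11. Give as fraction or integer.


Inverse proportion: y = k/x
Find k: k = 9 * 20 = 180
Compute y at x=11: y = 180/11
y = 180/11

180/11


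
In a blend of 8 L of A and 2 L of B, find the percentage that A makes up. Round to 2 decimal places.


Volume of A = 8 L
Volume of B = 2 L
Total volume = 8 + 2 = 10 L
Percentage of A = (8/10) * 100
= 80.00%

80.00


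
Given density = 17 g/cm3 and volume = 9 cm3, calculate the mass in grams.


Using mass = density * volume
Density = 17 g/cm3
Volume = 9 cm3
Mass = 17 * 9
= 153 g

153


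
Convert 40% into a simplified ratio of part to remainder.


Part = 40%, Remainder = 60%
Ratio = 40:60
GCD(40, 60) = 20
Simplify: 2:3 = 2:3

2:3


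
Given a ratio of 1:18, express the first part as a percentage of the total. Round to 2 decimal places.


Total parts = 1 + 18 = 19
First part fraction = 1/19
Percentage = (1/19) * 100
= 0.052632 * 100
= 5.26%

5.26


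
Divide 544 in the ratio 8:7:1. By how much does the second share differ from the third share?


Total parts = 8 + 7 + 1 = 16
Value per part = 544 / 16 = 34
Shares: 8*34=272, 7*34=238, 1*34=34
Second share = 238, third share = 34
Difference = |238 - 34| = 204

204


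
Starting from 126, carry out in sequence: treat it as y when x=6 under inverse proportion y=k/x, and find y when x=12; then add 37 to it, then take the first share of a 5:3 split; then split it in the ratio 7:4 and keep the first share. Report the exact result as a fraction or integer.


Start with 126.
Step 1: Inverse prop: k = (126)*6; new y = k/12 = 126*6/12 = 63
Step 2: Add 37: 63+37=100; split 5:3 first = 100*5/8 = 125/2
Step 3: Split 7:4, first share = 125/2 * 7/11 = 875/22
Final result = 875/22

875/22


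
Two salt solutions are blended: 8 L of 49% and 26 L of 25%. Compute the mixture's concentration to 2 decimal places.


Solute in mixture 1 = 49% of 8 L = 8*49/100 = 98/25 L
Solute in mixture 2 = 25% of 26 L = 26*25/100 = 13/2 L
Total solute = 98/25 + 13/2 = 521/50 L
Total volume = 8 + 26 = 34 L
Final concentration = 521/50/34 * 100 = 30.65%

30.65


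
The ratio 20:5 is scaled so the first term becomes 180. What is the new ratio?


Original ratio: 20:5
First term target: 180
Scale factor = 180 / 20 = 9
Multiply second term: 5 * 9 = 45
Equivalent ratio = 180:45

180:45
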